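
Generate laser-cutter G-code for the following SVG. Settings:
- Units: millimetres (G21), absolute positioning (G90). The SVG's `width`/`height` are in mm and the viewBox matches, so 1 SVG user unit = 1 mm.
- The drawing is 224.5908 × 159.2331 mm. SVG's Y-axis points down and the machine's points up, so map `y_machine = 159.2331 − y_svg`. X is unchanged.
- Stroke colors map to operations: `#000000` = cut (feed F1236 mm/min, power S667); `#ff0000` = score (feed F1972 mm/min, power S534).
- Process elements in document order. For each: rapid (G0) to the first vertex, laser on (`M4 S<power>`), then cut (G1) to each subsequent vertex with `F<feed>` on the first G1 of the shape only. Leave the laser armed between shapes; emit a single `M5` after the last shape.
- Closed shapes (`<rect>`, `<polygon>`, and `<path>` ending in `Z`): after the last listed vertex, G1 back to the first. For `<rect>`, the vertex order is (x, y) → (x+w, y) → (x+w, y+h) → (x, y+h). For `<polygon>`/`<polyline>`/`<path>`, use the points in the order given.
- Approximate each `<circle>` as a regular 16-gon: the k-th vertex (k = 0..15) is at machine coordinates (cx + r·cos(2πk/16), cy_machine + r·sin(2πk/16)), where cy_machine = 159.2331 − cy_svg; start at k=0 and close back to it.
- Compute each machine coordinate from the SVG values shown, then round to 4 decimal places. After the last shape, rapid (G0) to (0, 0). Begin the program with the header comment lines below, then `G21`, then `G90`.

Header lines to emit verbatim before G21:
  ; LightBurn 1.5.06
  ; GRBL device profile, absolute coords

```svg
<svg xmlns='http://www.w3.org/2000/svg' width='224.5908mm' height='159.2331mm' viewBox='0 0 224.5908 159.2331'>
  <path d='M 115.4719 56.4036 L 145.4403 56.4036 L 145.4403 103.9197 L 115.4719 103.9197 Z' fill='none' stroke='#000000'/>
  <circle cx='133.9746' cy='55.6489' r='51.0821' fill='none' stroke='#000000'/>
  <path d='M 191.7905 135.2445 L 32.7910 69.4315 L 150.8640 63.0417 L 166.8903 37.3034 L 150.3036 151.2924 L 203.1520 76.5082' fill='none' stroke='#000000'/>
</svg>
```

1 u = 1 mm; y_m = 159.2331 − y.

[1] `<path>` rectangle, #000000→cut S667 F1236: (115.4719,102.8295) → (145.4403,102.8295) → (145.4403,55.3134) → (115.4719,55.3134) → (115.4719,102.8295) (closed)

[2] `<circle>` circle, #000000→cut S667 F1236: (185.0567,103.5842) → (181.1683,123.1325) → (170.0951,139.7047) → (153.5229,150.7779) → (133.9746,154.6663) → (114.4263,150.7779) → (97.8541,139.7047) → (86.7809,123.1325) → (82.8925,103.5842) → (86.7809,84.0359) → (97.8541,67.4637) → (114.4263,56.3905) → (133.9746,52.5021) → (153.5229,56.3905) → (170.0951,67.4637) → (181.1683,84.0359) → (185.0567,103.5842) (closed)

[3] `<path>` open polyline, #000000→cut S667 F1236: (191.7905,23.9886) → (32.7910,89.8016) → (150.8640,96.1914) → (166.8903,121.9297) → (150.3036,7.9407) → (203.1520,82.7249)

; LightBurn 1.5.06
; GRBL device profile, absolute coords
G21
G90
G0 X115.4719 Y102.8295
M4 S667
G1 X145.4403 Y102.8295 F1236
G1 X145.4403 Y55.3134
G1 X115.4719 Y55.3134
G1 X115.4719 Y102.8295
G0 X185.0567 Y103.5842
M4 S667
G1 X181.1683 Y123.1325 F1236
G1 X170.0951 Y139.7047
G1 X153.5229 Y150.7779
G1 X133.9746 Y154.6663
G1 X114.4263 Y150.7779
G1 X97.8541 Y139.7047
G1 X86.7809 Y123.1325
G1 X82.8925 Y103.5842
G1 X86.7809 Y84.0359
G1 X97.8541 Y67.4637
G1 X114.4263 Y56.3905
G1 X133.9746 Y52.5021
G1 X153.5229 Y56.3905
G1 X170.0951 Y67.4637
G1 X181.1683 Y84.0359
G1 X185.0567 Y103.5842
G0 X191.7905 Y23.9886
M4 S667
G1 X32.7910 Y89.8016 F1236
G1 X150.8640 Y96.1914
G1 X166.8903 Y121.9297
G1 X150.3036 Y7.9407
G1 X203.1520 Y82.7249
M5
G0 X0.0000 Y0.0000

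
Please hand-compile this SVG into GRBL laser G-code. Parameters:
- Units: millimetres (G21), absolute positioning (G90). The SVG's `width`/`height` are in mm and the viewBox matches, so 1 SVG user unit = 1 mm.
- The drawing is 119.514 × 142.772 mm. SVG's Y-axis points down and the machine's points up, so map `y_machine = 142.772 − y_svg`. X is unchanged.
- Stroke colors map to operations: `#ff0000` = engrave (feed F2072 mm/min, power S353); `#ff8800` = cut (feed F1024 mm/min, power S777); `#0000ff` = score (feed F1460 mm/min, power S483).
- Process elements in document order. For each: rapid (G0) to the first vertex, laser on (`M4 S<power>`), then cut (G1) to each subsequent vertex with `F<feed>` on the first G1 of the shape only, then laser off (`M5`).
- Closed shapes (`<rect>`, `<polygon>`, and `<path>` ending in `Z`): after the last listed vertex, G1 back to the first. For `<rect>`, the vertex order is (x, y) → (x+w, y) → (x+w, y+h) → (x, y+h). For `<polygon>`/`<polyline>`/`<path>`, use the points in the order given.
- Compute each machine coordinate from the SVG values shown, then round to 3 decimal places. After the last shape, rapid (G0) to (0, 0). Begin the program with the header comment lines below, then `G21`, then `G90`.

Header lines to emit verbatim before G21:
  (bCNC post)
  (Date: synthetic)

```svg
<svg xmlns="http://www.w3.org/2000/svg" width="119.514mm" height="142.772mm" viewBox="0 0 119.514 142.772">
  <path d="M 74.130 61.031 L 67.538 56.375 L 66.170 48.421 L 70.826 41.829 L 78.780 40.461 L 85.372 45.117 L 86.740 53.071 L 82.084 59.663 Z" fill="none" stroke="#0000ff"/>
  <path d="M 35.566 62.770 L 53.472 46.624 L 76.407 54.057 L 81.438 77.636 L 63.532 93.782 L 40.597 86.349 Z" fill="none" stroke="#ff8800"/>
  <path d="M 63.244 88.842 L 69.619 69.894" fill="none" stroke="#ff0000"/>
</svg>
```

1 u = 1 mm; y_m = 142.772 − y.

[1] `<path>` regular polygon, #0000ff→score S483 F1460: (74.130,81.741) → (67.538,86.397) → (66.170,94.351) → (70.826,100.943) → (78.780,102.311) → (85.372,97.655) → (86.740,89.701) → (82.084,83.109) → (74.130,81.741) (closed)

[2] `<path>` regular polygon, #ff8800→cut S777 F1024: (35.566,80.002) → (53.472,96.148) → (76.407,88.715) → (81.438,65.136) → (63.532,48.990) → (40.597,56.423) → (35.566,80.002) (closed)

[3] `<path>` line segment, #ff0000→engrave S353 F2072: (63.244,53.930) → (69.619,72.878)

(bCNC post)
(Date: synthetic)
G21
G90
G0 X74.130 Y81.741
M4 S483
G1 X67.538 Y86.397 F1460
G1 X66.170 Y94.351
G1 X70.826 Y100.943
G1 X78.780 Y102.311
G1 X85.372 Y97.655
G1 X86.740 Y89.701
G1 X82.084 Y83.109
G1 X74.130 Y81.741
M5
G0 X35.566 Y80.002
M4 S777
G1 X53.472 Y96.148 F1024
G1 X76.407 Y88.715
G1 X81.438 Y65.136
G1 X63.532 Y48.990
G1 X40.597 Y56.423
G1 X35.566 Y80.002
M5
G0 X63.244 Y53.930
M4 S353
G1 X69.619 Y72.878 F2072
M5
G0 X0.000 Y0.000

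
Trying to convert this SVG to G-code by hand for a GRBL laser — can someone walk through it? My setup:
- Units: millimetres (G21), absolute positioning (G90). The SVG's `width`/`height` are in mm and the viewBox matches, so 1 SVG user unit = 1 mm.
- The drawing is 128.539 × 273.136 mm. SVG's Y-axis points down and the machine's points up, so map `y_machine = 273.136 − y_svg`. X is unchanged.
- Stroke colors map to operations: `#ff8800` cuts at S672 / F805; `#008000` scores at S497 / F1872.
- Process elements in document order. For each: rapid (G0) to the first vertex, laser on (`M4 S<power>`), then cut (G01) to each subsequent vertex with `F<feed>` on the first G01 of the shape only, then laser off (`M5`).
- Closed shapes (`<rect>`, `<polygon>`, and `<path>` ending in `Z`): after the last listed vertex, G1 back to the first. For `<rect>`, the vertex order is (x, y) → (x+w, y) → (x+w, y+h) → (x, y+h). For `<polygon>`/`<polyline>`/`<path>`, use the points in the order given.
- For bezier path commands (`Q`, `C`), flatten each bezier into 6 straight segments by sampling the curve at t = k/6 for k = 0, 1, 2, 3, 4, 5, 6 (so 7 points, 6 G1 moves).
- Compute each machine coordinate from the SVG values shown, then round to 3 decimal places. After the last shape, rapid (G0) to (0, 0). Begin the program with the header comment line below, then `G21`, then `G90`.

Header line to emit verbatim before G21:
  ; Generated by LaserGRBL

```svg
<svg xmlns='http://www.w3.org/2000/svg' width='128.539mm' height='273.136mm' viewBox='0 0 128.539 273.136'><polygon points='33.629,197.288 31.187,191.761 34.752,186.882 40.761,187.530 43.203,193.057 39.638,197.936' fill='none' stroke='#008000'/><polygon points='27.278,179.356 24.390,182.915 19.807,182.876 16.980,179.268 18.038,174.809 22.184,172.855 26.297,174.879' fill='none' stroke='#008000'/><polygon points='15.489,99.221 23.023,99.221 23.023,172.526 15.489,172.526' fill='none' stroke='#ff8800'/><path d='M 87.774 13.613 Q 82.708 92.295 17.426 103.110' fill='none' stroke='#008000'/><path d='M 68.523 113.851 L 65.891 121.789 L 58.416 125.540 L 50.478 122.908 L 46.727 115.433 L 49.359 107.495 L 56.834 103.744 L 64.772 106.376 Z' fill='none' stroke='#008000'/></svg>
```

; Generated by LaserGRBL
G21
G90
G0 X33.629 Y75.848
M4 S497
G01 X31.187 Y81.375 F1872
G01 X34.752 Y86.254
G01 X40.761 Y85.606
G01 X43.203 Y80.079
G01 X39.638 Y75.200
G01 X33.629 Y75.848
M5
G0 X27.278 Y93.780
M4 S497
G01 X24.390 Y90.221 F1872
G01 X19.807 Y90.260
G01 X16.980 Y93.868
G01 X18.038 Y98.327
G01 X22.184 Y100.281
G01 X26.297 Y98.257
G01 X27.278 Y93.780
M5
G0 X15.489 Y173.915
M4 S672
G01 X23.023 Y173.915 F805
G01 X23.023 Y100.610
G01 X15.489 Y100.610
G01 X15.489 Y173.915
M5
G0 X87.774 Y259.523
M4 S497
G01 X84.413 Y235.181 F1872
G01 X77.706 Y214.609
G01 X67.654 Y197.808
G01 X54.257 Y184.777
G01 X37.514 Y175.516
G01 X17.426 Y170.026
M5
G0 X68.523 Y159.285
M4 S497
G01 X65.891 Y151.347 F1872
G01 X58.416 Y147.596
G01 X50.478 Y150.228
G01 X46.727 Y157.703
G01 X49.359 Y165.641
G01 X56.834 Y169.392
G01 X64.772 Y166.760
G01 X68.523 Y159.285
M5
G0 X0.000 Y0.000

viewBox `0 0 128.539 273.136` with mm width/height → 1 unit = 1 mm. Flip: y_m = 273.136 − y_svg.

**Shape 1** — `<polygon>` regular polygon, stroke `#008000` → score (S497, F1872). Machine vertices: (33.629,75.848) → (31.187,81.375) → (34.752,86.254) → (40.761,85.606) → (43.203,80.079) → (39.638,75.200) → (33.629,75.848). Closed: final G1 returns to the first vertex.

**Shape 2** — `<polygon>` regular polygon, stroke `#008000` → score (S497, F1872). Machine vertices: (27.278,93.780) → (24.390,90.221) → (19.807,90.260) → (16.980,93.868) → (18.038,98.327) → (22.184,100.281) → (26.297,98.257) → (27.278,93.780). Closed: final G1 returns to the first vertex.

**Shape 3** — `<polygon>` rectangle, stroke `#ff8800` → cut (S672, F805). Machine vertices: (15.489,173.915) → (23.023,173.915) → (23.023,100.610) → (15.489,100.610) → (15.489,173.915). Closed: final G1 returns to the first vertex.

**Shape 4** — `<path>` quadratic bezier, stroke `#008000` → score (S497, F1872). Control points (SVG): P0=(87.774,13.613), P1=(82.708,92.295), P2=(17.426,103.110); sampled at t=k/6. Machine vertices: (87.774,259.523) → (84.413,235.181) → (77.706,214.609) → (67.654,197.808) → (54.257,184.777) → (37.514,175.516) → (17.426,170.026). Open path.

**Shape 5** — `<path>` regular polygon, stroke `#008000` → score (S497, F1872). Machine vertices: (68.523,159.285) → (65.891,151.347) → (58.416,147.596) → (50.478,150.228) → (46.727,157.703) → (49.359,165.641) → (56.834,169.392) → (64.772,166.760) → (68.523,159.285). Closed: final G1 returns to the first vertex.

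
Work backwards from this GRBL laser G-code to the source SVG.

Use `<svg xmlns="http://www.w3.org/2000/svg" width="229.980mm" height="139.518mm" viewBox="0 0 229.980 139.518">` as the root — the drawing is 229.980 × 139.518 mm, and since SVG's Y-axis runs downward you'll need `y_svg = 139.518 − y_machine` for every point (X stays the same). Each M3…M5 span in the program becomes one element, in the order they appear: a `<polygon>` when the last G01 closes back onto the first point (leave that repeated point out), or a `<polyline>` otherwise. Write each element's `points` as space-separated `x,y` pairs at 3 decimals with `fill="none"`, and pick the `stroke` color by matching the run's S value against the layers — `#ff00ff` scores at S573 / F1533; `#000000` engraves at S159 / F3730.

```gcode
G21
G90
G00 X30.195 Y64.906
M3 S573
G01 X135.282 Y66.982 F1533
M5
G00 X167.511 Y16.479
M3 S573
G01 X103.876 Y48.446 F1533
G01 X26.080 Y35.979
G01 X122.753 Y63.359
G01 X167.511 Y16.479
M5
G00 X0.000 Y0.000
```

<svg xmlns="http://www.w3.org/2000/svg" width="229.980mm" height="139.518mm" viewBox="0 0 229.980 139.518">
  <polyline points="30.195,74.612 135.282,72.536" fill="none" stroke="#ff00ff"/>
  <polygon points="167.511,123.039 103.876,91.072 26.080,103.539 122.753,76.159" fill="none" stroke="#ff00ff"/>
</svg>

y_svg = 139.518 − y_m. Every run uses S573, so all elements get stroke `#ff00ff` (score).

[1] open run; points: 30.195,74.612 135.282,72.536

[2] closed run; points: 167.511,123.039 103.876,91.072 26.080,103.539 122.753,76.159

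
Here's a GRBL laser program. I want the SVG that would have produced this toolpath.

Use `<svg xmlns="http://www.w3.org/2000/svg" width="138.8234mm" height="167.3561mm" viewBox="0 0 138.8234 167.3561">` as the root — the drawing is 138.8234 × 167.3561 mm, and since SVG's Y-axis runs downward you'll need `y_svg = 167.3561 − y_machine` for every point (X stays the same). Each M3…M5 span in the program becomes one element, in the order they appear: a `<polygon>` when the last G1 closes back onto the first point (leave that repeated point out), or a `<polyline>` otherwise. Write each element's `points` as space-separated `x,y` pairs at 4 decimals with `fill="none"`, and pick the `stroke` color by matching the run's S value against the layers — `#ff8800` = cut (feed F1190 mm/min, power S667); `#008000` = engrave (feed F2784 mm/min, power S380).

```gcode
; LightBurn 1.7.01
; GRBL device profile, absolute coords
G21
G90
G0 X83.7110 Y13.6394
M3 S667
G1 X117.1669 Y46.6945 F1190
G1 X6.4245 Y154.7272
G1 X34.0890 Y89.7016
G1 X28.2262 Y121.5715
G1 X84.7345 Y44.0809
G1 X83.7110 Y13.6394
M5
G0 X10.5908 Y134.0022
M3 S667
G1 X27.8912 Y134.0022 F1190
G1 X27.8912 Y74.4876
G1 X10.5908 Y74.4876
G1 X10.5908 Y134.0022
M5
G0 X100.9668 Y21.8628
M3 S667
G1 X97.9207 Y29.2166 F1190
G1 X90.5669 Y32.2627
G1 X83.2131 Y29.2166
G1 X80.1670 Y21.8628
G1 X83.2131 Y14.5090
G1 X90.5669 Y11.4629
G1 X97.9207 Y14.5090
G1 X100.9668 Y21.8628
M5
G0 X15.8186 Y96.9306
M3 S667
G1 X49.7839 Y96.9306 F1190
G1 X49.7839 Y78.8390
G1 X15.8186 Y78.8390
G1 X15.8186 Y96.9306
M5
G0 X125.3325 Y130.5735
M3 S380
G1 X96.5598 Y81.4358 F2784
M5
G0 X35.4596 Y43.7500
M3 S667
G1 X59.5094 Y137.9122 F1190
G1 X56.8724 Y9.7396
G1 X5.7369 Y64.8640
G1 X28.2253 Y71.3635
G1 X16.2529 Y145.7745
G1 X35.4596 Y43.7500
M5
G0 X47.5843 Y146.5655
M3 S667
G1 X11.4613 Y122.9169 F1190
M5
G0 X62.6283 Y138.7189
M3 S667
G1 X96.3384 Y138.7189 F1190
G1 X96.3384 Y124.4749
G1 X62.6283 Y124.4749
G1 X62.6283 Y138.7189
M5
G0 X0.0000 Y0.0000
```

<svg xmlns="http://www.w3.org/2000/svg" width="138.8234mm" height="167.3561mm" viewBox="0 0 138.8234 167.3561">
  <polygon points="83.7110,153.7167 117.1669,120.6616 6.4245,12.6289 34.0890,77.6545 28.2262,45.7846 84.7345,123.2752" fill="none" stroke="#ff8800"/>
  <polygon points="10.5908,33.3539 27.8912,33.3539 27.8912,92.8685 10.5908,92.8685" fill="none" stroke="#ff8800"/>
  <polygon points="100.9668,145.4933 97.9207,138.1395 90.5669,135.0934 83.2131,138.1395 80.1670,145.4933 83.2131,152.8471 90.5669,155.8932 97.9207,152.8471" fill="none" stroke="#ff8800"/>
  <polygon points="15.8186,70.4255 49.7839,70.4255 49.7839,88.5171 15.8186,88.5171" fill="none" stroke="#ff8800"/>
  <polyline points="125.3325,36.7826 96.5598,85.9203" fill="none" stroke="#008000"/>
  <polygon points="35.4596,123.6061 59.5094,29.4439 56.8724,157.6165 5.7369,102.4921 28.2253,95.9926 16.2529,21.5816" fill="none" stroke="#ff8800"/>
  <polyline points="47.5843,20.7906 11.4613,44.4392" fill="none" stroke="#ff8800"/>
  <polygon points="62.6283,28.6372 96.3384,28.6372 96.3384,42.8812 62.6283,42.8812" fill="none" stroke="#ff8800"/>
</svg>

Machine Y-up, SVG Y-down with viewBox height 167.3561, so y_svg = 167.3561 − y_machine; X carries over.

Run 1: the run's S667 means `#ff8800` (cut). The run returns to its start, so emit a `<polygon>` with points (Y-flipped): 83.7110,153.7167 117.1669,120.6616 6.4245,12.6289 34.0890,77.6545 28.2262,45.7846 84.7345,123.2752.

Run 2: the run's S667 means `#ff8800` (cut). The run returns to its start, so emit a `<polygon>` with points (Y-flipped): 10.5908,33.3539 27.8912,33.3539 27.8912,92.8685 10.5908,92.8685.

Run 3: S667 ⇒ cut layer `#ff8800`. The run returns to its start, so emit a `<polygon>` with points (Y-flipped): 100.9668,145.4933 97.9207,138.1395 90.5669,135.0934 83.2131,138.1395 80.1670,145.4933 83.2131,152.8471 90.5669,155.8932 97.9207,152.8471.

Run 4: S667 ⇒ cut layer `#ff8800`. The run returns to its start, so emit a `<polygon>` with points (Y-flipped): 15.8186,70.4255 49.7839,70.4255 49.7839,88.5171 15.8186,88.5171.

Run 5: the run's S380 means `#008000` (engrave). The run is open, so emit a `<polyline>` with points (Y-flipped): 125.3325,36.7826 96.5598,85.9203.

Run 6: power S667 maps to stroke `#ff8800` (cut). The run returns to its start, so emit a `<polygon>` with points (Y-flipped): 35.4596,123.6061 59.5094,29.4439 56.8724,157.6165 5.7369,102.4921 28.2253,95.9926 16.2529,21.5816.

Run 7: power S667 maps to stroke `#ff8800` (cut). The run is open, so emit a `<polyline>` with points (Y-flipped): 47.5843,20.7906 11.4613,44.4392.

Run 8: S667 ⇒ cut layer `#ff8800`. The run returns to its start, so emit a `<polygon>` with points (Y-flipped): 62.6283,28.6372 96.3384,28.6372 96.3384,42.8812 62.6283,42.8812.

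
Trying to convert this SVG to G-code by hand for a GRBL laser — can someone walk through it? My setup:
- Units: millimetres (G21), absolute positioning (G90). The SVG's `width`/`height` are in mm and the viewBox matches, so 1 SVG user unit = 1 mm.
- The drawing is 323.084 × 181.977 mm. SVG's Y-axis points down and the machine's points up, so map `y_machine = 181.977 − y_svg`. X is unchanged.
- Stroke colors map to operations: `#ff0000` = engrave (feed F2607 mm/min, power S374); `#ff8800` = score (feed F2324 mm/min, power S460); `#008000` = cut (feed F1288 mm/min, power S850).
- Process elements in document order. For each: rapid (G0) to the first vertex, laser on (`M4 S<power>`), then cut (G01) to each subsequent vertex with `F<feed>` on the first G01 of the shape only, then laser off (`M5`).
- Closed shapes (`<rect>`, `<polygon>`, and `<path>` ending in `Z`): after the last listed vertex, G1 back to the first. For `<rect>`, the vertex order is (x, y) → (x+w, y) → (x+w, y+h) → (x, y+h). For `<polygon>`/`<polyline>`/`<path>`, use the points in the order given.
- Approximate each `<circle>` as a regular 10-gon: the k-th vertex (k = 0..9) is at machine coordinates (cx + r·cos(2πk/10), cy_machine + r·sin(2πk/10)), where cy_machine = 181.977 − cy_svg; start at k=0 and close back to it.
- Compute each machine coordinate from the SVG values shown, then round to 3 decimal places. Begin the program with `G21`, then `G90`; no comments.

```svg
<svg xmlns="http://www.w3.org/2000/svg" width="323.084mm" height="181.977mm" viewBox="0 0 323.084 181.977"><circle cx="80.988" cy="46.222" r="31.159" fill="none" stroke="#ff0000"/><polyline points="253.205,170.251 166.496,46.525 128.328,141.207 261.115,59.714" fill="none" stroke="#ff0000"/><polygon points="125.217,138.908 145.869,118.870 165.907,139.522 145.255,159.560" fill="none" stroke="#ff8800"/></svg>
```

1 u = 1 mm; y_m = 181.977 − y.

[1] `<circle>` circle, #ff0000→engrave S374 F2607: (112.147,135.755) → (106.196,154.070) → (90.617,165.389) → (71.359,165.389) → (55.780,154.070) → (49.829,135.755) → (55.780,117.440) → (71.359,106.121) → (90.617,106.121) → (106.196,117.440) → (112.147,135.755) (closed)

[2] `<polyline>` open polyline, #ff0000→engrave S374 F2607: (253.205,11.726) → (166.496,135.452) → (128.328,40.770) → (261.115,122.263)

[3] `<polygon>` regular polygon, #ff8800→score S460 F2324: (125.217,43.069) → (145.869,63.107) → (165.907,42.455) → (145.255,22.417) → (125.217,43.069) (closed)

G21
G90
G0 X112.147 Y135.755
M4 S374
G01 X106.196 Y154.070 F2607
G01 X90.617 Y165.389
G01 X71.359 Y165.389
G01 X55.780 Y154.070
G01 X49.829 Y135.755
G01 X55.780 Y117.440
G01 X71.359 Y106.121
G01 X90.617 Y106.121
G01 X106.196 Y117.440
G01 X112.147 Y135.755
M5
G0 X253.205 Y11.726
M4 S374
G01 X166.496 Y135.452 F2607
G01 X128.328 Y40.770
G01 X261.115 Y122.263
M5
G0 X125.217 Y43.069
M4 S460
G01 X145.869 Y63.107 F2324
G01 X165.907 Y42.455
G01 X145.255 Y22.417
G01 X125.217 Y43.069
M5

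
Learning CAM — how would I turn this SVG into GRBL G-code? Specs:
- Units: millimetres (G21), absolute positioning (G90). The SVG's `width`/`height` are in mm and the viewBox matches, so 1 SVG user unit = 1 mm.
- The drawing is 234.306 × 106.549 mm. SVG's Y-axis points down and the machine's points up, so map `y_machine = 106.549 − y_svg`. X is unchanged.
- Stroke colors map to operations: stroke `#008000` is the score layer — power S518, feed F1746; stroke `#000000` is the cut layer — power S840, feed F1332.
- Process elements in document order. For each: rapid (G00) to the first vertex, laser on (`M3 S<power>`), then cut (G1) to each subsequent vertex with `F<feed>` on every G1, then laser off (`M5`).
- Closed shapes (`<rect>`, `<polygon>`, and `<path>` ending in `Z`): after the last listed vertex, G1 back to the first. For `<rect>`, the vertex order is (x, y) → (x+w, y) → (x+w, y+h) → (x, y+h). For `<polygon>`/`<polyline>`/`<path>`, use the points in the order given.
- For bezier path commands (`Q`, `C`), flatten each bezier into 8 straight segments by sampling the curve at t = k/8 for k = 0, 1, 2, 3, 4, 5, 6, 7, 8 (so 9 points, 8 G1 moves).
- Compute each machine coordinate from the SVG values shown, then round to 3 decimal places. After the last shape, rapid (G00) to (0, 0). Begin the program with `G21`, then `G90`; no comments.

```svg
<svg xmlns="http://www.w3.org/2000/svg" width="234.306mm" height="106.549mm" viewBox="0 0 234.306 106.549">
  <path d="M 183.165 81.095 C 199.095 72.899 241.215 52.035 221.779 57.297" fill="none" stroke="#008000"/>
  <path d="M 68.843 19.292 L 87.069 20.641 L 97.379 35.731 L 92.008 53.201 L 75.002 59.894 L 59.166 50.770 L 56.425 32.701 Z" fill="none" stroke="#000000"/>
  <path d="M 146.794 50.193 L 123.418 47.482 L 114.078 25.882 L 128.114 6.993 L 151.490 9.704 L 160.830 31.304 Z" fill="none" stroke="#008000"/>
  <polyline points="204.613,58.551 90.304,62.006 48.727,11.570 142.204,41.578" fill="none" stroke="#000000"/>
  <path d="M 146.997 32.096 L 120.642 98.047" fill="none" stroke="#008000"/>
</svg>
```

viewBox `0 0 234.306 106.549` with mm width/height → 1 unit = 1 mm. Flip: y_m = 106.549 − y_svg.

**Shape 1** — `<path>` cubic bezier, stroke `#008000` → score (S518, F1746). Control points (SVG): P0=(183.165,81.095), P1=(199.095,72.899), P2=(241.215,52.035), P3=(221.779,57.297); sampled at t=k/8. Machine vertices: (183.165,25.454) → (190.195,29.046) → (198.652,33.370) → (207.508,37.973) → (215.734,42.400) → (222.303,46.196) → (226.185,48.906) → (226.353,50.076) → (221.779,49.252). Open path.

**Shape 2** — `<path>` regular polygon, stroke `#000000` → cut (S840, F1332). Machine vertices: (68.843,87.257) → (87.069,85.908) → (97.379,70.818) → (92.008,53.348) → (75.002,46.655) → (59.166,55.779) → (56.425,73.848) → (68.843,87.257). Closed: final G1 returns to the first vertex.

**Shape 3** — `<path>` regular polygon, stroke `#008000` → score (S518, F1746). Machine vertices: (146.794,56.356) → (123.418,59.067) → (114.078,80.667) → (128.114,99.556) → (151.490,96.845) → (160.830,75.245) → (146.794,56.356). Closed: final G1 returns to the first vertex.

**Shape 4** — `<polyline>` open polyline, stroke `#000000` → cut (S840, F1332). Machine vertices: (204.613,47.998) → (90.304,44.543) → (48.727,94.979) → (142.204,64.971). Open path.

**Shape 5** — `<path>` line segment, stroke `#008000` → score (S518, F1746). Machine vertices: (146.997,74.453) → (120.642,8.502). Open path.

G21
G90
G00 X183.165 Y25.454
M3 S518
G1 X190.195 Y29.046 F1746
G1 X198.652 Y33.370 F1746
G1 X207.508 Y37.973 F1746
G1 X215.734 Y42.400 F1746
G1 X222.303 Y46.196 F1746
G1 X226.185 Y48.906 F1746
G1 X226.353 Y50.076 F1746
G1 X221.779 Y49.252 F1746
M5
G00 X68.843 Y87.257
M3 S840
G1 X87.069 Y85.908 F1332
G1 X97.379 Y70.818 F1332
G1 X92.008 Y53.348 F1332
G1 X75.002 Y46.655 F1332
G1 X59.166 Y55.779 F1332
G1 X56.425 Y73.848 F1332
G1 X68.843 Y87.257 F1332
M5
G00 X146.794 Y56.356
M3 S518
G1 X123.418 Y59.067 F1746
G1 X114.078 Y80.667 F1746
G1 X128.114 Y99.556 F1746
G1 X151.490 Y96.845 F1746
G1 X160.830 Y75.245 F1746
G1 X146.794 Y56.356 F1746
M5
G00 X204.613 Y47.998
M3 S840
G1 X90.304 Y44.543 F1332
G1 X48.727 Y94.979 F1332
G1 X142.204 Y64.971 F1332
M5
G00 X146.997 Y74.453
M3 S518
G1 X120.642 Y8.502 F1746
M5
G00 X0.000 Y0.000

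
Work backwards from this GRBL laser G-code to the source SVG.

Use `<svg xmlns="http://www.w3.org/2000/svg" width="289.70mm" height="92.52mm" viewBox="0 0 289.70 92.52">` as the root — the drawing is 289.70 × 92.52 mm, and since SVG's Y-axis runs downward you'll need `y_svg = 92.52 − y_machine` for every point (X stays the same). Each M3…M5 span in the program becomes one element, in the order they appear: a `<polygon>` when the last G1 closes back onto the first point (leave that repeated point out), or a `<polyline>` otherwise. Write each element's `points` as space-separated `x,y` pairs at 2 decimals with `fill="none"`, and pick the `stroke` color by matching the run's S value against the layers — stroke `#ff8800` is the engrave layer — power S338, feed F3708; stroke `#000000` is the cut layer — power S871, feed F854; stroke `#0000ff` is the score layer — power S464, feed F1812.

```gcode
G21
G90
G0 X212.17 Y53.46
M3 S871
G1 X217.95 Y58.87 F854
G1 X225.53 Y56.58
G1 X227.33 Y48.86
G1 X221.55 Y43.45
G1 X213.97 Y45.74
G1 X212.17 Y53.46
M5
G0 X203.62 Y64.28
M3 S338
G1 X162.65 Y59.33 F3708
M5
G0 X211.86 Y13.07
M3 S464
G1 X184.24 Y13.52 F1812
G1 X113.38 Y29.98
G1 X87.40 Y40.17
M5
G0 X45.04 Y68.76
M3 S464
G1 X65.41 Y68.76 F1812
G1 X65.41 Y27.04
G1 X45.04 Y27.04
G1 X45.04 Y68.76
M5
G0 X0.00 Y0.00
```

Each laser-on run becomes one SVG element. Flip Y back into SVG space with y_svg = 92.52 − y_machine.

Run 1: the run's S871 means `#000000` (cut). The run returns to its start, so emit a `<polygon>` with points (Y-flipped): 212.17,39.06 217.95,33.65 225.53,35.94 227.33,43.66 221.55,49.07 213.97,46.78.

Run 2: power S338 maps to stroke `#ff8800` (engrave). The run is open, so emit a `<polyline>` with points (Y-flipped): 203.62,28.24 162.65,33.19.

Run 3: S464 ⇒ score layer `#0000ff`. The run is open, so emit a `<polyline>` with points (Y-flipped): 211.86,79.45 184.24,79.00 113.38,62.54 87.40,52.35.

Run 4: the run's S464 means `#0000ff` (score). The run returns to its start, so emit a `<polygon>` with points (Y-flipped): 45.04,23.76 65.41,23.76 65.41,65.48 45.04,65.48.

<svg xmlns="http://www.w3.org/2000/svg" width="289.70mm" height="92.52mm" viewBox="0 0 289.70 92.52">
  <polygon points="212.17,39.06 217.95,33.65 225.53,35.94 227.33,43.66 221.55,49.07 213.97,46.78" fill="none" stroke="#000000"/>
  <polyline points="203.62,28.24 162.65,33.19" fill="none" stroke="#ff8800"/>
  <polyline points="211.86,79.45 184.24,79.00 113.38,62.54 87.40,52.35" fill="none" stroke="#0000ff"/>
  <polygon points="45.04,23.76 65.41,23.76 65.41,65.48 45.04,65.48" fill="none" stroke="#0000ff"/>
</svg>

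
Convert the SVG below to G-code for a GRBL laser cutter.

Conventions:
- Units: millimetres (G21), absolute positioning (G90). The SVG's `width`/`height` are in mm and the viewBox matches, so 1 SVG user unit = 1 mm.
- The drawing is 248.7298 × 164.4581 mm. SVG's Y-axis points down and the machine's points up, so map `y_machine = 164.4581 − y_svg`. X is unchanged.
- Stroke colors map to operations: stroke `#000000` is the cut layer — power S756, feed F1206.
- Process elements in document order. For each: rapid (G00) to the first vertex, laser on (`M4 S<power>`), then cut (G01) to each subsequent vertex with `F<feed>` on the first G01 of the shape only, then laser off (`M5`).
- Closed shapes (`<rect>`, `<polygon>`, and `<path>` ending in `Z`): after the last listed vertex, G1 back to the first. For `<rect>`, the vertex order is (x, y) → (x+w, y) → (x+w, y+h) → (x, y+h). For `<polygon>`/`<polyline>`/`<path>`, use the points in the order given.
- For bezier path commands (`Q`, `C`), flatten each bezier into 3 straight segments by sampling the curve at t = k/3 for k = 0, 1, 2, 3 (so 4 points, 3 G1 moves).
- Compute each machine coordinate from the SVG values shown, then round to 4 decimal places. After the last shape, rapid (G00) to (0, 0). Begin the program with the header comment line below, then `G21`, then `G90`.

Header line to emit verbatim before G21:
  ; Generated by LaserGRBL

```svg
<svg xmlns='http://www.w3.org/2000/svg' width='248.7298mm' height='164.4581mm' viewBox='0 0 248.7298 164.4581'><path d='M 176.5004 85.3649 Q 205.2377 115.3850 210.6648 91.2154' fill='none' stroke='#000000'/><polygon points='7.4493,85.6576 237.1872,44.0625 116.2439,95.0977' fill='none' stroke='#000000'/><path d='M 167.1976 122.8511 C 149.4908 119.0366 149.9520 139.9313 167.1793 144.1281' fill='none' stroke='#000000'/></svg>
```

Since the viewBox matches the mm dimensions, user units are millimetres directly. The only transform is the Y-flip y_m = 164.4581 − y_svg.

Shape 1 is a quadratic bezier drawn with `<path>`. Its stroke #000000 means cut at S756, F1206. After flipping Y the toolpath is (176.5004,79.0932) → (193.0686,65.1009) → (204.4567,63.1507) → (210.6648,73.2427).

Shape 2 is a closed polygon drawn with `<polygon>`. Its stroke #000000 means cut at S756, F1206. After flipping Y the toolpath is (7.4493,78.8005) → (237.1872,120.3956) → (116.2439,69.3604) → (7.4493,78.8005), returning to the start.

Shape 3 is a cubic bezier drawn with `<path>`. Its stroke #000000 means cut at S756, F1206. After flipping Y the toolpath is (167.1976,41.6070) → (155.4949,38.7187) → (155.5926,28.5592) → (167.1793,20.3300).

; Generated by LaserGRBL
G21
G90
G00 X176.5004 Y79.0932
M4 S756
G01 X193.0686 Y65.1009 F1206
G01 X204.4567 Y63.1507
G01 X210.6648 Y73.2427
M5
G00 X7.4493 Y78.8005
M4 S756
G01 X237.1872 Y120.3956 F1206
G01 X116.2439 Y69.3604
G01 X7.4493 Y78.8005
M5
G00 X167.1976 Y41.6070
M4 S756
G01 X155.4949 Y38.7187 F1206
G01 X155.5926 Y28.5592
G01 X167.1793 Y20.3300
M5
G00 X0.0000 Y0.0000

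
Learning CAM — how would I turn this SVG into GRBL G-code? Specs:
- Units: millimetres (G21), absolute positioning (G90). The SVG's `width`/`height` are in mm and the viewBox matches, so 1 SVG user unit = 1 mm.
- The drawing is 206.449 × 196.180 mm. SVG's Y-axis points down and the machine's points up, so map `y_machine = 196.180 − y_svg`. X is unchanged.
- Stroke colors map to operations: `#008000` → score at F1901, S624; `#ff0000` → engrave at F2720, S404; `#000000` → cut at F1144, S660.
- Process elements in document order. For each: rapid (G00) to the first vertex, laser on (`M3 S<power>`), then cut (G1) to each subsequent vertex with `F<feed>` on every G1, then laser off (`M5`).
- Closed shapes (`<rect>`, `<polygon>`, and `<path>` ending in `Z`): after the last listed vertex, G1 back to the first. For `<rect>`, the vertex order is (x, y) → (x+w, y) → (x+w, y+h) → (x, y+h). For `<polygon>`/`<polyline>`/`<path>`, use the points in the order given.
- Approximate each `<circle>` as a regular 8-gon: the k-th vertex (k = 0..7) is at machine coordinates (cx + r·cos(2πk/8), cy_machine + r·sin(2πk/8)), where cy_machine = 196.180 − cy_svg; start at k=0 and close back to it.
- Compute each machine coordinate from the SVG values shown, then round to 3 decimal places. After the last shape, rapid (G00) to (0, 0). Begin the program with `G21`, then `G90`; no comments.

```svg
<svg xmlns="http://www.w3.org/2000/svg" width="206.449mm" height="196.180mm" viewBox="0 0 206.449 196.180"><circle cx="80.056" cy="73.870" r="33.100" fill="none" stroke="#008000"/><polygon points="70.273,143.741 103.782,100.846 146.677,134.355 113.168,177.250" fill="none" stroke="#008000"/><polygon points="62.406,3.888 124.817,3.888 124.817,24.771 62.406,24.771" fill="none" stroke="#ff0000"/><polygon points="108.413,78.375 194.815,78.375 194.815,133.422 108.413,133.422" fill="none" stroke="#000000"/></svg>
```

Since the viewBox matches the mm dimensions, user units are millimetres directly. The only transform is the Y-flip y_m = 196.180 − y_svg.

Shape 1 is a circle drawn with `<circle>`. Its stroke #008000 means score at S624, F1901. After flipping Y the toolpath is (113.156,122.310) → (103.461,145.715) → (80.056,155.410) → (56.651,145.715) → (46.956,122.310) → (56.651,98.905) → (80.056,89.210) → (103.461,98.905) → (113.156,122.310), returning to the start.

Shape 2 is a regular polygon drawn with `<polygon>`. Its stroke #008000 means score at S624, F1901. After flipping Y the toolpath is (70.273,52.439) → (103.782,95.334) → (146.677,61.825) → (113.168,18.930) → (70.273,52.439), returning to the start.

Shape 3 is a rectangle drawn with `<polygon>`. Its stroke #ff0000 means engrave at S404, F2720. After flipping Y the toolpath is (62.406,192.292) → (124.817,192.292) → (124.817,171.409) → (62.406,171.409) → (62.406,192.292), returning to the start.

Shape 4 is a rectangle drawn with `<polygon>`. Its stroke #000000 means cut at S660, F1144. After flipping Y the toolpath is (108.413,117.805) → (194.815,117.805) → (194.815,62.758) → (108.413,62.758) → (108.413,117.805), returning to the start.

G21
G90
G00 X113.156 Y122.310
M3 S624
G1 X103.461 Y145.715 F1901
G1 X80.056 Y155.410 F1901
G1 X56.651 Y145.715 F1901
G1 X46.956 Y122.310 F1901
G1 X56.651 Y98.905 F1901
G1 X80.056 Y89.210 F1901
G1 X103.461 Y98.905 F1901
G1 X113.156 Y122.310 F1901
M5
G00 X70.273 Y52.439
M3 S624
G1 X103.782 Y95.334 F1901
G1 X146.677 Y61.825 F1901
G1 X113.168 Y18.930 F1901
G1 X70.273 Y52.439 F1901
M5
G00 X62.406 Y192.292
M3 S404
G1 X124.817 Y192.292 F2720
G1 X124.817 Y171.409 F2720
G1 X62.406 Y171.409 F2720
G1 X62.406 Y192.292 F2720
M5
G00 X108.413 Y117.805
M3 S660
G1 X194.815 Y117.805 F1144
G1 X194.815 Y62.758 F1144
G1 X108.413 Y62.758 F1144
G1 X108.413 Y117.805 F1144
M5
G00 X0.000 Y0.000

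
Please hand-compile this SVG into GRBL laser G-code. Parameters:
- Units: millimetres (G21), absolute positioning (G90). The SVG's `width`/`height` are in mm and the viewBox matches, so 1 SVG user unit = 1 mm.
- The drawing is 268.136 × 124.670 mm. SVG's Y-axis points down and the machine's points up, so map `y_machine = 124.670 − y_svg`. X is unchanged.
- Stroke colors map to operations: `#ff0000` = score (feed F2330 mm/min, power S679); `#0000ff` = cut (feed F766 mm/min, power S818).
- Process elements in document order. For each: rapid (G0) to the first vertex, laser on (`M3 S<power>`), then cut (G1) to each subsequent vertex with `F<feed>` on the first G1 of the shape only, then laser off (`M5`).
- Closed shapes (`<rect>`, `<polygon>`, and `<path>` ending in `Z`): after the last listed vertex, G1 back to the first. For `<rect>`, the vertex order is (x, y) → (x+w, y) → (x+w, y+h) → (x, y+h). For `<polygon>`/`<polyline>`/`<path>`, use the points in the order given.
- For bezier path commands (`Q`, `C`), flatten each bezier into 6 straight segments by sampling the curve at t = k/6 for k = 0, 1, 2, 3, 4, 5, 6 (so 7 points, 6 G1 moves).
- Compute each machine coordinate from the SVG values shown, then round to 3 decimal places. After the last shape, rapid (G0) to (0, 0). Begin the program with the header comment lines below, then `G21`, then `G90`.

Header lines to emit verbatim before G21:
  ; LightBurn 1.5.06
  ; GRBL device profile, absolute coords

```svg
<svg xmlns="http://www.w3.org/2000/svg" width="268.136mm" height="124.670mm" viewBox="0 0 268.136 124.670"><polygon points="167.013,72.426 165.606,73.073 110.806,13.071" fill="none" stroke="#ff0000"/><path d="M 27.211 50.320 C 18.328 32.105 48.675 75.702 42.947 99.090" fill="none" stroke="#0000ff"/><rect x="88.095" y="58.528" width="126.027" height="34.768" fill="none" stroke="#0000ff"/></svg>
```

; LightBurn 1.5.06
; GRBL device profile, absolute coords
G21
G90
G0 X167.013 Y52.244
M3 S679
G1 X165.606 Y51.597 F2330
G1 X110.806 Y111.599
G1 X167.013 Y52.244
M5
G0 X27.211 Y74.350
M3 S818
G1 X25.690 Y78.686 F766
G1 X28.616 Y74.999
G1 X33.896 Y65.566
G1 X39.439 Y52.667
G1 X43.153 Y38.578
G1 X42.947 Y25.580
M5
G0 X88.095 Y66.142
M3 S818
G1 X214.122 Y66.142 F766
G1 X214.122 Y31.374
G1 X88.095 Y31.374
G1 X88.095 Y66.142
M5
G0 X0.000 Y0.000

viewBox `0 0 268.136 124.670` with mm width/height → 1 unit = 1 mm. Flip: y_m = 124.670 − y_svg.

**Shape 1** — `<polygon>` closed polygon, stroke `#ff0000` → score (S679, F2330). Machine vertices: (167.013,52.244) → (165.606,51.597) → (110.806,111.599) → (167.013,52.244). Closed: final G1 returns to the first vertex.

**Shape 2** — `<path>` cubic bezier, stroke `#0000ff` → cut (S818, F766). Control points (SVG): P0=(27.211,50.320), P1=(18.328,32.105), P2=(48.675,75.702), P3=(42.947,99.090); sampled at t=k/6. Machine vertices: (27.211,74.350) → (25.690,78.686) → (28.616,74.999) → (33.896,65.566) → (39.439,52.667) → (43.153,38.578) → (42.947,25.580). Open path.

**Shape 3** — `<rect>` rectangle, stroke `#0000ff` → cut (S818, F766). Machine vertices: (88.095,66.142) → (214.122,66.142) → (214.122,31.374) → (88.095,31.374) → (88.095,66.142). Closed: final G1 returns to the first vertex.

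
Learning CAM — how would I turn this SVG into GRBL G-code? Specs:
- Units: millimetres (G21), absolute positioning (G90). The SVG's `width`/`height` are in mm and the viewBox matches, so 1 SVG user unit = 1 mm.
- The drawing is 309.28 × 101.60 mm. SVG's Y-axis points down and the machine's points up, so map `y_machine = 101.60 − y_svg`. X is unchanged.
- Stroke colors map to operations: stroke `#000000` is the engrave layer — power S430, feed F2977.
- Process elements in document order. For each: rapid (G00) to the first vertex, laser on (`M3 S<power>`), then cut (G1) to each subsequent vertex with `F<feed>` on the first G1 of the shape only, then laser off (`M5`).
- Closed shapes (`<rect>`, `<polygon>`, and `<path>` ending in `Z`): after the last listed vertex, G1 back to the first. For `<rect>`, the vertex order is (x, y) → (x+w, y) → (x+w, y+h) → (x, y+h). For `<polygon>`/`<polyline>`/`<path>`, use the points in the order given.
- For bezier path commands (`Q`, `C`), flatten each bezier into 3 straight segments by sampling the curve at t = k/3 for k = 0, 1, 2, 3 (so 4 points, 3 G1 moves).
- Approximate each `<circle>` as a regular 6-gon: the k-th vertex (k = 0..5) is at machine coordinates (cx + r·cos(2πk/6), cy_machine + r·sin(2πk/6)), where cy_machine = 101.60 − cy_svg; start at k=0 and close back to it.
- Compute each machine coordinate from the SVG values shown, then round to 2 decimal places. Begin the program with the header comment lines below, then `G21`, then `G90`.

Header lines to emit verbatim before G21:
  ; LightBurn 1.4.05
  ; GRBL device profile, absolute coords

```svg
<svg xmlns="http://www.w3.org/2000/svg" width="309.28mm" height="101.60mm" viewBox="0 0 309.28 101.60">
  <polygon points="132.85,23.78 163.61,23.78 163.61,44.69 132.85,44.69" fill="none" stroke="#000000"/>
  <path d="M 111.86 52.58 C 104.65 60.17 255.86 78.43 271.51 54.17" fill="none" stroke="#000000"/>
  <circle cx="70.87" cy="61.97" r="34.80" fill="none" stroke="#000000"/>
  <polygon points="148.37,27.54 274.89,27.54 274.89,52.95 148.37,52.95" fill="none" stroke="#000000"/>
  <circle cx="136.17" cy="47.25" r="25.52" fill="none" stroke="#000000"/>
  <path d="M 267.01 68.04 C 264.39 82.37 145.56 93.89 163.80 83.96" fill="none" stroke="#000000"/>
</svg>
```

; LightBurn 1.4.05
; GRBL device profile, absolute coords
G21
G90
G00 X132.85 Y77.82
M3 S430
G1 X163.61 Y77.82 F2977
G1 X163.61 Y56.91
G1 X132.85 Y56.91
G1 X132.85 Y77.82
M5
G00 X111.86 Y49.02
M3 S430
G1 X146.57 Y39.84 F2977
G1 X221.56 Y35.37
G1 X271.51 Y47.43
M5
G00 X105.67 Y39.63
M3 S430
G1 X88.27 Y69.77 F2977
G1 X53.47 Y69.77
G1 X36.07 Y39.63
G1 X53.47 Y9.49
G1 X88.27 Y9.49
G1 X105.67 Y39.63
M5
G00 X148.37 Y74.06
M3 S430
G1 X274.89 Y74.06 F2977
G1 X274.89 Y48.65
G1 X148.37 Y48.65
G1 X148.37 Y74.06
M5
G00 X161.69 Y54.35
M3 S430
G1 X148.93 Y76.45 F2977
G1 X123.41 Y76.45
G1 X110.65 Y54.35
G1 X123.41 Y32.25
G1 X148.93 Y32.25
G1 X161.69 Y54.35
M5
G00 X267.01 Y33.56
M3 S430
G1 X235.03 Y20.86 F2977
G1 X181.87 Y14.17
G1 X163.80 Y17.64
M5

Since the viewBox matches the mm dimensions, user units are millimetres directly. The only transform is the Y-flip y_m = 101.60 − y_svg.

Shape 1 is a rectangle drawn with `<polygon>`. Its stroke #000000 means engrave at S430, F2977. After flipping Y the toolpath is (132.85,77.82) → (163.61,77.82) → (163.61,56.91) → (132.85,56.91) → (132.85,77.82), returning to the start.

Shape 2 is a cubic bezier drawn with `<path>`. Its stroke #000000 means engrave at S430, F2977. After flipping Y the toolpath is (111.86,49.02) → (146.57,39.84) → (221.56,35.37) → (271.51,47.43).

Shape 3 is a circle drawn with `<circle>`. Its stroke #000000 means engrave at S430, F2977. After flipping Y the toolpath is (105.67,39.63) → (88.27,69.77) → (53.47,69.77) → (36.07,39.63) → (53.47,9.49) → (88.27,9.49) → (105.67,39.63), returning to the start.

Shape 4 is a rectangle drawn with `<polygon>`. Its stroke #000000 means engrave at S430, F2977. After flipping Y the toolpath is (148.37,74.06) → (274.89,74.06) → (274.89,48.65) → (148.37,48.65) → (148.37,74.06), returning to the start.

Shape 5 is a circle drawn with `<circle>`. Its stroke #000000 means engrave at S430, F2977. After flipping Y the toolpath is (161.69,54.35) → (148.93,76.45) → (123.41,76.45) → (110.65,54.35) → (123.41,32.25) → (148.93,32.25) → (161.69,54.35), returning to the start.

Shape 6 is a cubic bezier drawn with `<path>`. Its stroke #000000 means engrave at S430, F2977. After flipping Y the toolpath is (267.01,33.56) → (235.03,20.86) → (181.87,14.17) → (163.80,17.64).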